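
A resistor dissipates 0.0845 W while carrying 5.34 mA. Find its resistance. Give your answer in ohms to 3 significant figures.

2960 Ω

Inverting the appropriate power form: R = P / I².
R = 0.0845 / (0.005340)² = 2963 Ω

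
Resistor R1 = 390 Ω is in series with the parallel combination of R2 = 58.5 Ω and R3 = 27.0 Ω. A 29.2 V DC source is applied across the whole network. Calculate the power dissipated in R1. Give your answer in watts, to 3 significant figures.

Collapse R2‖R3 to a single equivalent, reducing the network to two series elements.
R_p = (58.5×27.0)/(58.5+27.0) = 18.47 Ω
R_total = 390 + 18.47 = 408.5 Ω
I = V / R_total = 29.2 / 408.5 = 0.07149 A
All the current flows through R1; use P = I²R.
P_R1 = (0.07149)² × 390 = 1.993 W

1.99 W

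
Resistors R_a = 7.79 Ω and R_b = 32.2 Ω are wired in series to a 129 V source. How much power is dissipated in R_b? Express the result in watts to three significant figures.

335 W

Series elements share the same current, so find I first, then use P = I²R.
R_total = 7.79 + 32.2 = 39.99 Ω
I = V / R_total = 129 / 39.99 = 3.226 A
P_R_b = I² × R_b = (3.226)² × 32.2 = 335.1 W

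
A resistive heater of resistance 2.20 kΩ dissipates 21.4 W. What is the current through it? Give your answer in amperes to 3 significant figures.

0.0986 A

Rearranging the power relation for the two known quantities gives I = √(P / R).
I = √(21.4 / 2200) = 0.09863 A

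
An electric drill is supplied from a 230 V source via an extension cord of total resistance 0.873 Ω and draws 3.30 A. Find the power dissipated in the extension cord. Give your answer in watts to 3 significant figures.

The extension cord and load are in series, so the same current flows in both; the loss is I²R_line.
The extension cord carries the full 3.30 A.
P_line = I² R_line = (3.300)² × 0.873 = 9.507 W

9.51 W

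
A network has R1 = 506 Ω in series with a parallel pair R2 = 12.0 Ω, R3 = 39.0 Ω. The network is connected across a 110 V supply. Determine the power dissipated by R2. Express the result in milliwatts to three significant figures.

First combine the parallel branches into one equivalent R_p, then R1 + R_p is a series pair.
R_p = (12.0×39.0)/(12.0+39.0) = 9.176 Ω
R_total = 506 + 9.176 = 515.2 Ω
I = V / R_total = 110 / 515.2 = 0.2135 A
Voltage across the parallel pair: V_p = I × R_p = 0.2135 × 9.176 = 1.959 V
R2 sees V_p directly, so P = V_p² / R2.
P_R2 = (1.959)² / 12.0 = 0.3199 W

320 mW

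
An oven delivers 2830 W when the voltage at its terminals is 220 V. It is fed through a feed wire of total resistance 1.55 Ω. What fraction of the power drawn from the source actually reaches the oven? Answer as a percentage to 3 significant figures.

I = P / V = 2830 / 220 = 12.86 A through the feed wire.
P_line = I² R_line = (12.86)² × 1.55 = 256.5 W
P_source = P_load + P_line = 2830 + 256.5 = 3086 W
η = P_load / P_source = 2830 / 3086 = 0.9169

91.7 %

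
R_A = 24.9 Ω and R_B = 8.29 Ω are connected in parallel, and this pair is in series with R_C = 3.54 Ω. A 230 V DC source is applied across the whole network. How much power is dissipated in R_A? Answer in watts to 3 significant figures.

Combine R_A and R_B into their parallel equivalent first, reducing the network to two series resistors.
R_p = (24.9×8.29)/(24.9+8.29) = 6.219 Ω
R_total = R_p + 3.54 = 6.219 + 3.54 = 9.759 Ω
I = V / R_total = 230 / 9.759 = 23.57 A
Voltage across the parallel pair: V_p = I × R_p = 23.57 × 6.219 = 146.6 V
R_A sits across V_p; its power is V_p²/R.
P_R_A = (146.6)² / 24.9 = 862.8 W

863 W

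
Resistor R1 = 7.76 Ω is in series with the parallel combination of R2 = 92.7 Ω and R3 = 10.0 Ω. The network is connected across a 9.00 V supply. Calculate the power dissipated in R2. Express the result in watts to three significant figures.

0.253 W

First combine the parallel branches into one equivalent R_p, then R1 + R_p is a series pair.
R_p = (92.7×10.0)/(92.7+10.0) = 9.026 Ω
R_total = 7.76 + 9.026 = 16.79 Ω
I = V / R_total = 9.00 / 16.79 = 0.5362 A
Voltage across the parallel pair: V_p = I × R_p = 0.5362 × 9.026 = 4.839 V
R2 is across V_p, so use P = V²/R for that branch.
P_R2 = (4.839)² / 92.7 = 0.2526 W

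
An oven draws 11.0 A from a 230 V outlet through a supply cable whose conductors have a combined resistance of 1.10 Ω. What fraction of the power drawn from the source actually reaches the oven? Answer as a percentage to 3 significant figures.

94.7 %

The supply cable carries the full 11.0 A.
P_line = I² R_line = (11.00)² × 1.10 = 133.1 W
P_source = V I = 230 × 11.00 = 2530 W; P_load = 2397 W
η = P_load / P_source = 2397 / 2530 = 0.9474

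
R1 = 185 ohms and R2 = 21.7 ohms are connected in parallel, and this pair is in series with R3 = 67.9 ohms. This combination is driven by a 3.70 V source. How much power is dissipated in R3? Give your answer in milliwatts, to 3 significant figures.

Combine R1 and R2 into their parallel equivalent first, reducing the network to two series resistors.
R_p = (185×21.7)/(185+21.7) = 19.42 Ω
R_total = R_p + 67.9 = 19.42 + 67.9 = 87.32 Ω
I = V / R_total = 3.70 / 87.32 = 0.04237 A
All the supply current flows through R3; use P = I²R3.
P_R3 = (0.04237)² × 67.9 = 0.1219 W

122 mW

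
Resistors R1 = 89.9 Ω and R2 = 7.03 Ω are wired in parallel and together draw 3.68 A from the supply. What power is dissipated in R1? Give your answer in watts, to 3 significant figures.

6.40 W

We need the common branch voltage; get it from I_total × R_eq, then P = V²/R for the branch.
1/R_eq = 1/89.9 + 1/7.03 ⇒ R_eq = 6.520 Ω
V = I_total × R_eq = 3.680 × 6.520 = 23.99 V
P_R1 = V² / R1 = (23.99)² / 89.9 = 6.404 W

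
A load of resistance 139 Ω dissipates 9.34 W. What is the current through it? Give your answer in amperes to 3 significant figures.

0.259 A

The two known quantities fix the third via I = √(P / R).
I = √(9.34 / 139) = 0.2592 A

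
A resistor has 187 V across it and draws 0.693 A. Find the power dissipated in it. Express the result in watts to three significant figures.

130 W

V and I are known directly — P = V I, no intermediate step needed.
P = 187 V × 0.6930 A = 129.6 W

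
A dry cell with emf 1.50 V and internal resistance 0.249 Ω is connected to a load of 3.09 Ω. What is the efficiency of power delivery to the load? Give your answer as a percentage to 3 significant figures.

Both r and R carry the same current, so the power split is just the resistance split: η = R/(R+r).
η = R / (R + r) = 3.09 / (3.09 + 0.249) = 0.9254

92.5 %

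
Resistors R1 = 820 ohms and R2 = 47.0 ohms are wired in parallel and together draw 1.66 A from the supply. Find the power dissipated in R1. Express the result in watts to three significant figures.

6.64 W

We need the common branch voltage; get it from I_total × R_eq, then P = V²/R for the branch.
1/R_eq = 1/820 + 1/47.0 ⇒ R_eq = 44.45 Ω
V = I_total × R_eq = 1.660 × 44.45 = 73.79 V
P_R1 = V² / R1 = (73.79)² / 820 = 6.640 W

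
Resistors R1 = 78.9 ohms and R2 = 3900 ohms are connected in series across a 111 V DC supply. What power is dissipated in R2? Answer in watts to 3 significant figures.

3.04 W

The current is common to all series resistors; compute it, then apply P = I²R for the target.
R_total = 78.9 + 3900 = 3979 Ω
I = V / R_total = 111 / 3979 = 0.02790 A
P_R2 = I² × R2 = (0.02790)² × 3900 = 3.035 W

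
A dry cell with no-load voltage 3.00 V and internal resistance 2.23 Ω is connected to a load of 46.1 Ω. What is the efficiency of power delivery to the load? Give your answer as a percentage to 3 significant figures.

Efficiency is P_load / P_total. With a series r and R sharing the same I, P = I²R for each, so η = R/(R+r).
η = R / (R + r) = 46.1 / (46.1 + 2.23) = 0.9539

95.4 %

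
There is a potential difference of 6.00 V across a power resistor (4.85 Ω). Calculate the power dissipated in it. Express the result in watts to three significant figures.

7.42 W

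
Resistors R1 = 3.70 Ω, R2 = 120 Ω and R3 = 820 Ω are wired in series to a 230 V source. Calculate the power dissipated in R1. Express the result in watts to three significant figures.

In a series string the same current flows through every resistor — find that current, then P = I²R for the one we want.
R_total = 3.70 + 120 + 820 = 943.7 Ω
I = V / R_total = 230 / 943.7 = 0.2437 A
P_R1 = I² × R1 = (0.2437)² × 3.70 = 0.2198 W

0.220 W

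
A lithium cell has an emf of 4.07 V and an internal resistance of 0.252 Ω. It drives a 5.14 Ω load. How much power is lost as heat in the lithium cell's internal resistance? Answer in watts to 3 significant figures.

Internal loss is I²r, with I set by the total series resistance r+R.
I = ε / (r + R) = 4.07 / (0.252 + 5.14) = 0.7548 A
P_int = I² r = (0.7548)² × 0.252 = 0.1436 W

0.144 W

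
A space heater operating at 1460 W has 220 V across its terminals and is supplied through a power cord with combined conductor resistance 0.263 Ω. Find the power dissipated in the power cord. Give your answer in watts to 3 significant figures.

11.6 W

The power cord is a series resistance carrying the load current; its dissipation is I²R_line.
I = P / V = 1460 / 220 = 6.636 A through the power cord.
P_line = I² R_line = (6.636)² × 0.263 = 11.58 W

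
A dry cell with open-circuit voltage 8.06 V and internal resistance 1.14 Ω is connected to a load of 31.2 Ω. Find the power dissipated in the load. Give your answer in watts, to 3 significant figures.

Find the circuit current first, then P = I²R for the load (series elements share I).
I = ε / (r + R) = 8.06 / (1.14 + 31.2) = 0.2492 A
P_load = I² R = (0.2492)² × 31.2 = 1.938 W

1.94 W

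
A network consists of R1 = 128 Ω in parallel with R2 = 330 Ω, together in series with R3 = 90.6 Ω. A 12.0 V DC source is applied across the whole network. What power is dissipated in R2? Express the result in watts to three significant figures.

0.111 W

First find R_p for the parallel pair, then treat R_p + R3 as a series loop.
R_p = (128×330)/(128+330) = 92.23 Ω
R_total = R_p + 90.6 = 92.23 + 90.6 = 182.8 Ω
I = V / R_total = 12.0 / 182.8 = 0.06564 A
Voltage across the parallel pair: V_p = I × R_p = 0.06564 × 92.23 = 6.053 V
Use P = V²/R for R2 with V = V_p.
P_R2 = (6.053)² / 330 = 0.1110 W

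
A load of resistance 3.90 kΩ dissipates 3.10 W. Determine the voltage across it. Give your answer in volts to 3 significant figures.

110 V

From P = V I = I²R = V²/R, with the two given quantities we get V = √(P R).
V = √(3.10 × 3900) = 110.0 V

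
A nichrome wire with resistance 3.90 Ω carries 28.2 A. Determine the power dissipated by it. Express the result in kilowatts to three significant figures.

3.10 kW

With I and R stated, P = I²R applies in one step.
P = (28.20 A)² × 3.90 Ω = 3101 W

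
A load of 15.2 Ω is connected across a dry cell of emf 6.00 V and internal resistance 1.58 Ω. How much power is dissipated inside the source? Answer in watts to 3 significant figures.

Internal loss is I²r, with I set by the total series resistance r+R.
I = ε / (r + R) = 6.00 / (1.58 + 15.2) = 0.3576 A
P_int = I² r = (0.3576)² × 1.58 = 0.2020 W

0.202 W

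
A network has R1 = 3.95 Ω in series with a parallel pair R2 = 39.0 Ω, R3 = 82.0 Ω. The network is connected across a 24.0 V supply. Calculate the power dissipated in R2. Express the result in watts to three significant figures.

11.2 W

Replace R2 and R3 with their parallel equivalent so the circuit becomes R1 in series with R_p.
R_p = (39.0×82.0)/(39.0+82.0) = 26.43 Ω
R_total = 3.95 + 26.43 = 30.38 Ω
I = V / R_total = 24.0 / 30.38 = 0.7900 A
Voltage across the parallel pair: V_p = I × R_p = 0.7900 × 26.43 = 20.88 V
R2 sees V_p directly, so P = V_p² / R2.
P_R2 = (20.88)² / 39.0 = 11.18 W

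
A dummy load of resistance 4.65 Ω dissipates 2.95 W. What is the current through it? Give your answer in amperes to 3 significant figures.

0.796 A

Inverting the appropriate power form: I = √(P / R).
I = √(2.95 / 4.65) = 0.7965 A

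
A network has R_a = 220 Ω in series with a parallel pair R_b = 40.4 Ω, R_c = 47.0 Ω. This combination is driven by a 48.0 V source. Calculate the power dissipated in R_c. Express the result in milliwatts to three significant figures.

Collapse R_b‖R_c to a single equivalent, reducing the network to two series elements.
R_p = (40.4×47.0)/(40.4+47.0) = 21.73 Ω
R_total = 220 + 21.73 = 241.7 Ω
I = V / R_total = 48.0 / 241.7 = 0.1986 A
Voltage across the parallel pair: V_p = I × R_p = 0.1986 × 21.73 = 4.314 V
R_c is across V_p, so use P = V²/R for that branch.
P_R_c = (4.314)² / 47.0 = 0.3960 W

396 mW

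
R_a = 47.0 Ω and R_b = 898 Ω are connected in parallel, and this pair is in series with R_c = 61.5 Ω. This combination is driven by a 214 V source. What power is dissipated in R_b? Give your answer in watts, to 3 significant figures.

Collapse the R_a‖R_b pair into one equivalent R_p; then R_p and R_c form a series string.
R_p = (47.0×898)/(47.0+898) = 44.66 Ω
R_total = R_p + 61.5 = 44.66 + 61.5 = 106.2 Ω
I = V / R_total = 214 / 106.2 = 2.016 A
Voltage across the parallel pair: V_p = I × R_p = 2.016 × 44.66 = 90.03 V
R_b has V_p across it, so P = V_p²/R_b.
P_R_b = (90.03)² / 898 = 9.026 W

9.03 W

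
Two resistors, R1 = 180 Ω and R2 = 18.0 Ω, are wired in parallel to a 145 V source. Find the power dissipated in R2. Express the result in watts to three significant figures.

1170 W

Parallel branches share the same voltage; P = V²/R gives the branch power in one step.
P_R2 = V² / R2 = (145)² / 18.0 Ω = 1168 W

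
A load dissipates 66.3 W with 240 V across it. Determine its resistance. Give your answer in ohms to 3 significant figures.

869 Ω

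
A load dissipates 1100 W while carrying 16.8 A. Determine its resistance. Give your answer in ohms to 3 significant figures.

3.90 Ω

The two known quantities fix the third via R = P / I².
R = 1100 / (16.80)² = 3.897 Ω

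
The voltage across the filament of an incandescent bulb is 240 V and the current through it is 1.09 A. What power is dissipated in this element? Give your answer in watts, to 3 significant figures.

262 W

V and I are known directly — P = V I, no intermediate step needed.
P = 240 V × 1.090 A = 261.6 W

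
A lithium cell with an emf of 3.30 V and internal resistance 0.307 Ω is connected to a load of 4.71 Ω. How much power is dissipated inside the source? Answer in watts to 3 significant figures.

The internal resistance carries the same current as the load; P_int = I²r.
I = ε / (r + R) = 3.30 / (0.307 + 4.71) = 0.6578 A
P_int = I² r = (0.6578)² × 0.307 = 0.1328 W

0.133 W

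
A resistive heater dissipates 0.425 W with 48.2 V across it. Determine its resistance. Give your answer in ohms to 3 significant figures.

Rearranging the power relation for the two known quantities gives R = V² / P.
R = (48.2)² / 0.425 = 5466 Ω

5470 Ω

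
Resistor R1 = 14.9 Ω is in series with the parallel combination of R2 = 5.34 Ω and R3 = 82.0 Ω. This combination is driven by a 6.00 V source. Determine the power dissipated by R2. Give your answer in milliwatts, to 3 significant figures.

427 mW

Collapse R2‖R3 to a single equivalent, reducing the network to two series elements.
R_p = (5.34×82.0)/(5.34+82.0) = 5.014 Ω
R_total = 14.9 + 5.014 = 19.91 Ω
I = V / R_total = 6.00 / 19.91 = 0.3013 A
Voltage across the parallel pair: V_p = I × R_p = 0.3013 × 5.014 = 1.511 V
R2 sees V_p directly, so P = V_p² / R2.
P_R2 = (1.511)² / 5.34 = 0.4273 W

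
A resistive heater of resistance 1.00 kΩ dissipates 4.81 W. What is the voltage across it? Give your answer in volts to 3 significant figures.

69.4 V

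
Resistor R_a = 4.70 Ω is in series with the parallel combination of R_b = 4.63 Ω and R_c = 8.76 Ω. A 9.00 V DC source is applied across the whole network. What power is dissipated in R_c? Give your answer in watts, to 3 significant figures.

Replace R_b and R_c with their parallel equivalent so the circuit becomes R_a in series with R_p.
R_p = (4.63×8.76)/(4.63+8.76) = 3.029 Ω
R_total = 4.70 + 3.029 = 7.729 Ω
I = V / R_total = 9.00 / 7.729 = 1.164 A
Voltage across the parallel pair: V_p = I × R_p = 1.164 × 3.029 = 3.527 V
R_c sees V_p directly, so P = V_p² / R_c.
P_R_c = (3.527)² / 8.76 = 1.420 W

1.42 W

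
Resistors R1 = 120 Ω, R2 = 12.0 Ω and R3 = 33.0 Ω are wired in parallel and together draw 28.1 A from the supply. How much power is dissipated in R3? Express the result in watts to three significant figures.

Parallel branches share V, not I — compute V via R_eq, then use V²/R for the target branch.
1/R_eq = 1/120 + 1/12.0 + 1/33.0 ⇒ R_eq = 8.199 Ω
V = I_total × R_eq = 28.10 × 8.199 = 230.4 V
P_R3 = V² / R3 = (230.4)² / 33.0 = 1608 W

1610 W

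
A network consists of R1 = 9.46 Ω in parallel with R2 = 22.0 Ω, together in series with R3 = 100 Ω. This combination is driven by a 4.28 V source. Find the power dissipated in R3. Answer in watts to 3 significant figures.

Combine R1 and R2 into their parallel equivalent first, reducing the network to two series resistors.
R_p = (9.46×22.0)/(9.46+22.0) = 6.615 Ω
R_total = R_p + 100 = 6.615 + 100 = 106.6 Ω
I = V / R_total = 4.28 / 106.6 = 0.04014 A
R3 carries the full series current, so P = I²R.
P_R3 = (0.04014)² × 100 = 0.1612 W

0.161 W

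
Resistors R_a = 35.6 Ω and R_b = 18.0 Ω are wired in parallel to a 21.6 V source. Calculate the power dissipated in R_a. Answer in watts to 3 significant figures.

13.1 W

R_a sits directly across the source, so P = V²/R with V = 21.6 V.
P_R_a = V² / R_a = (21.6)² / 35.6 Ω = 13.11 W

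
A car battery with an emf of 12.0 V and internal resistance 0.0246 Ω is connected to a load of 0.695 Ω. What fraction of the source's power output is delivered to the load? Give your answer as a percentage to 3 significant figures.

The source delivers εI, of which I²R reaches the load and I²r is lost; since I is common, η = R/(R+r).
η = R / (R + r) = 0.695 / (0.695 + 0.0246) = 0.9658

96.6 %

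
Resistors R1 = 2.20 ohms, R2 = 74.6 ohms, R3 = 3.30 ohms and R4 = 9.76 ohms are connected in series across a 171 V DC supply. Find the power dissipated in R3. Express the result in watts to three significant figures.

12.0 W

Every series element carries the same I. Get I from the total resistance, then P = I² × R3.
R_total = 2.20 + 74.6 + 3.30 + 9.76 = 89.86 Ω
I = V / R_total = 171 / 89.86 = 1.903 A
P_R3 = I² × R3 = (1.903)² × 3.30 = 11.95 W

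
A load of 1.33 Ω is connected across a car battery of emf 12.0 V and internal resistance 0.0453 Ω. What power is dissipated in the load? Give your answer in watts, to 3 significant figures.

101 W

Load and internal resistance form a series loop — compute the loop current, then the load power via I²R.
I = ε / (r + R) = 12.0 / (0.0453 + 1.33) = 8.725 A
P_load = I² R = (8.725)² × 1.33 = 101.3 W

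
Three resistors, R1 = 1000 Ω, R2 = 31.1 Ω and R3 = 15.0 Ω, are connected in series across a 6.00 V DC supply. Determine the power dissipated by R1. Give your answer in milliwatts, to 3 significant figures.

In a series string the same current flows through every resistor — find that current, then P = I²R for the one we want.
R_total = 1000 + 31.1 + 15.0 = 1046 Ω
I = V / R_total = 6.00 / 1046 = 0.005736 A
P_R1 = I² × R1 = (0.005736)² × 1000 = 0.03290 W

32.9 mW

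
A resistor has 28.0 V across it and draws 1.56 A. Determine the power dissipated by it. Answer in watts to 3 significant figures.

43.7 W

With V and I both given, power follows immediately from P = V I.
P = 28.0 V × 1.560 A = 43.68 W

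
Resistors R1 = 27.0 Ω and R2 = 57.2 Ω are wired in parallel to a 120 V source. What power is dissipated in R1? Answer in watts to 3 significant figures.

533 W

Each parallel branch sees the full supply voltage, so P = V²/R applies directly to the target branch.
P_R1 = V² / R1 = (120)² / 27.0 Ω = 533.3 W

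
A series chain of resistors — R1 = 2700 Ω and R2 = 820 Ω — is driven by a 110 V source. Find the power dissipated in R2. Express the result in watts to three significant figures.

0.801 W

Since the resistors are in series they all carry the loop current I = V/R_total; the power in any one is I²R.
R_total = 2700 + 820 = 3520 Ω
I = V / R_total = 110 / 3520 = 0.03125 A
P_R2 = I² × R2 = (0.03125)² × 820 = 0.8008 W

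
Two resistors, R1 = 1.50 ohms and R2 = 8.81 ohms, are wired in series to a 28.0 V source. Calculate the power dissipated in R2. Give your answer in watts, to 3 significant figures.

65.0 W

In a series string the same current flows through every resistor — find that current, then P = I²R for the one we want.
R_total = 1.50 + 8.81 = 10.31 Ω
I = V / R_total = 28.0 / 10.31 = 2.716 A
P_R2 = I² × R2 = (2.716)² × 8.81 = 64.98 W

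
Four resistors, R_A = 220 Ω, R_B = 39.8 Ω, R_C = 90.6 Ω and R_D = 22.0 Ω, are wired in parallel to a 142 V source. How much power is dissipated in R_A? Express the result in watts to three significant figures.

91.7 W

Each parallel branch sees the full supply voltage, so P = V²/R applies directly to the target branch.
P_R_A = V² / R_A = (142)² / 220 Ω = 91.65 W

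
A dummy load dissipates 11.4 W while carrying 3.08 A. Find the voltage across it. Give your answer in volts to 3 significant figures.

3.70 V

From P = V I = I²R = V²/R, with the two given quantities we get V = P / I.
V = 11.4 / 3.080 = 3.701 V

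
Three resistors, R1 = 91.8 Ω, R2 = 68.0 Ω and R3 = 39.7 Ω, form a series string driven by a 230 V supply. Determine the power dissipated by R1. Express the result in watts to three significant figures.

Every series element carries the same I. Get I from the total resistance, then P = I² × R1.
R_total = 91.8 + 68.0 + 39.7 = 199.5 Ω
I = V / R_total = 230 / 199.5 = 1.153 A
P_R1 = I² × R1 = (1.153)² × 91.8 = 122.0 W

122 W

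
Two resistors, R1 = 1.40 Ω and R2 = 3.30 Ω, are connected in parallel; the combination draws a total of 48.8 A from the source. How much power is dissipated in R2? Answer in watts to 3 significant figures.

697 W

Only the total current is stated, so first find the parallel equivalent to get the voltage across the combination.
1/R_eq = 1/1.40 + 1/3.30 ⇒ R_eq = 0.9830 Ω
V = I_total × R_eq = 48.80 × 0.9830 = 47.97 V
P_R2 = V² / R2 = (47.97)² / 3.30 = 697.3 W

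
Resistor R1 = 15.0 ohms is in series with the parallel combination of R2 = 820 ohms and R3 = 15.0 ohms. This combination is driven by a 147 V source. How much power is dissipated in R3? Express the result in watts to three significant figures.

354 W

Reduce the parallel pair to R_p first; the network is then a simple series string.
R_p = (820×15.0)/(820+15.0) = 14.73 Ω
R_total = 15.0 + 14.73 = 29.73 Ω
I = V / R_total = 147 / 29.73 = 4.944 A
Voltage across the parallel pair: V_p = I × R_p = 4.944 × 14.73 = 72.83 V
R3 is across V_p, so use P = V²/R for that branch.
P_R3 = (72.83)² / 15.0 = 353.7 W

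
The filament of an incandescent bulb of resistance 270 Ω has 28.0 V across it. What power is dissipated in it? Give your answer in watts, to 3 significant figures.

Voltage and resistance are given, so P = V²/R is the one-step route.
P = (28.0 V)² / 270 Ω = 2.904 W

2.90 W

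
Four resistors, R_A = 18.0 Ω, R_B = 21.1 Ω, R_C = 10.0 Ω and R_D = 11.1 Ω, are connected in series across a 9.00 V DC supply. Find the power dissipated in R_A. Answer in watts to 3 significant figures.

0.402 W

Every series element carries the same I. Get I from the total resistance, then P = I² × R_A.
R_total = 18.0 + 21.1 + 10.0 + 11.1 = 60.20 Ω
I = V / R_total = 9.00 / 60.20 = 0.1495 A
P_R_A = I² × R_A = (0.1495)² × 18.0 = 0.4023 W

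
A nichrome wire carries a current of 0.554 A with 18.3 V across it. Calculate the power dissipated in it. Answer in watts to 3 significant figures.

10.1 W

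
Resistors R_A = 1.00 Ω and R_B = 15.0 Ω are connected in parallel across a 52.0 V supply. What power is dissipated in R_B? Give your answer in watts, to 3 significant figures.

The supply voltage appears across each parallel branch — just use P = V²/R_B.
P_R_B = V² / R_B = (52.0)² / 15.0 Ω = 180.3 W

180 W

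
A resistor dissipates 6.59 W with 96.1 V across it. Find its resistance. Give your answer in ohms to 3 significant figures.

1400 Ω

Inverting the appropriate power form: R = V² / P.
R = (96.1)² / 6.59 = 1401 Ω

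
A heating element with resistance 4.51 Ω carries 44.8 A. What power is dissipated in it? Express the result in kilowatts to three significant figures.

9.05 kW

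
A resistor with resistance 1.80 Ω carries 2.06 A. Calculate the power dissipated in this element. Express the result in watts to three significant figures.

7.64 W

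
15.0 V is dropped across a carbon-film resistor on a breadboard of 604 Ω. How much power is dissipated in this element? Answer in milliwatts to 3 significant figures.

V and R are stated; P = V²/R avoids computing the current.
P = (15.0 V)² / 604 Ω = 0.3725 W

373 mW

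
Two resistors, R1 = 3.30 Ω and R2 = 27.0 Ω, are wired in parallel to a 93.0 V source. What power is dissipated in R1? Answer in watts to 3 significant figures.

Every branch has 93.0 V across it, so for R1 the power is simply V²/R.
P_R1 = V² / R1 = (93.0)² / 3.30 Ω = 2621 W

2620 W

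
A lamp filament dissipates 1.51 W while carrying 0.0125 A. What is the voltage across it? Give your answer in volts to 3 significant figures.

Inverting the appropriate power form: V = P / I.
V = 1.51 / 0.01250 = 120.8 V

121 V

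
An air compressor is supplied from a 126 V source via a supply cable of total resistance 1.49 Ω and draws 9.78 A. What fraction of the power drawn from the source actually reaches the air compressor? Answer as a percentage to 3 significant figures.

The supply cable carries the full 9.78 A.
P_line = I² R_line = (9.780)² × 1.49 = 142.5 W
P_source = V I = 126 × 9.780 = 1232 W; P_load = 1090 W
η = P_load / P_source = 1090 / 1232 = 0.8843

88.4 %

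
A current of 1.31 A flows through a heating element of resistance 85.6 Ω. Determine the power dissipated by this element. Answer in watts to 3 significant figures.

With I and R stated, P = I²R applies in one step.
P = (1.310 A)² × 85.6 Ω = 146.9 W

147 W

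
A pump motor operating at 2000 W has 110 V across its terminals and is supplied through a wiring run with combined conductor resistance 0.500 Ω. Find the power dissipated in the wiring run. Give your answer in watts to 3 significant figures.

165 W

The wiring run and load are in series, so the same current flows in both; the loss is I²R_line.
I = P / V = 2000 / 110 = 18.18 A through the wiring run.
P_line = I² R_line = (18.18)² × 0.500 = 165.3 W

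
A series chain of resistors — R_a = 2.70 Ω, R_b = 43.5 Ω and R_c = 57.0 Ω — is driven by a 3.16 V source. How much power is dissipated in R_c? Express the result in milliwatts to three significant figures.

Series elements share the same current, so find I first, then use P = I²R.
R_total = 2.70 + 43.5 + 57.0 = 103.2 Ω
I = V / R_total = 3.16 / 103.2 = 0.03062 A
P_R_c = I² × R_c = (0.03062)² × 57.0 = 0.05344 W

53.4 mW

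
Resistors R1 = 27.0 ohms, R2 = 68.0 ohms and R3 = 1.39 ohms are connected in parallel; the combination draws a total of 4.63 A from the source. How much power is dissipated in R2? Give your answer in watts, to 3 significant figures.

Parallel branches share V, not I — compute V via R_eq, then use V²/R for the target branch.
1/R_eq = 1/27.0 + 1/68.0 + 1/1.39 ⇒ R_eq = 1.297 Ω
V = I_total × R_eq = 4.630 × 1.297 = 6.004 V
P_R2 = V² / R2 = (6.004)² / 68.0 = 0.5301 W

0.530 W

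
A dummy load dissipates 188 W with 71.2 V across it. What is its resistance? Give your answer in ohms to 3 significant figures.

Inverting the appropriate power form: R = V² / P.
R = (71.2)² / 188 = 26.97 Ω

27.0 Ω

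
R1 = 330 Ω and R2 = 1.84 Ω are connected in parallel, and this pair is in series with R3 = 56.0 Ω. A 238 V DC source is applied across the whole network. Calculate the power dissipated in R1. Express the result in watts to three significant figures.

0.172 W

Combine R1 and R2 into their parallel equivalent first, reducing the network to two series resistors.
R_p = (330×1.84)/(330+1.84) = 1.830 Ω
R_total = R_p + 56.0 = 1.830 + 56.0 = 57.83 Ω
I = V / R_total = 238 / 57.83 = 4.116 A
Voltage across the parallel pair: V_p = I × R_p = 4.116 × 1.830 = 7.531 V
R1 sits across V_p; its power is V_p²/R.
P_R1 = (7.531)² / 330 = 0.1718 W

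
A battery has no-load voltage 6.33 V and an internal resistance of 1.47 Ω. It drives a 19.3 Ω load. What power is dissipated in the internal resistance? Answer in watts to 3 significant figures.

0.137 W

The internal resistance carries the same current as the load; P_int = I²r.
I = ε / (r + R) = 6.33 / (1.47 + 19.3) = 0.3048 A
P_int = I² r = (0.3048)² × 1.47 = 0.1365 W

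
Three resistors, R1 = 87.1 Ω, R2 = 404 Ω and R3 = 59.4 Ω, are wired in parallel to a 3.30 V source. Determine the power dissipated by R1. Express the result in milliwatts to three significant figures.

125 mW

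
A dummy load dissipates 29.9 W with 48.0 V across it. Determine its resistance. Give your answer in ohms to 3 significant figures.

77.1 Ω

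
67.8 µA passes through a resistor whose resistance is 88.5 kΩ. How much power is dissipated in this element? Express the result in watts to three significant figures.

0.000407 W

With I and R stated, P = I²R applies in one step.
P = (0.00006780 A)² × 88500 Ω = 0.0004068 W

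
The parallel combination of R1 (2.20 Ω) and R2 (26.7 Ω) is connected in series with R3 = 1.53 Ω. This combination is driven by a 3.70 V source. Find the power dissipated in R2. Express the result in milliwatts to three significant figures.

First find R_p for the parallel pair, then treat R_p + R3 as a series loop.
R_p = (2.20×26.7)/(2.20+26.7) = 2.033 Ω
R_total = R_p + 1.53 = 2.033 + 1.53 = 3.563 Ω
I = V / R_total = 3.70 / 3.563 = 1.039 A
Voltage across the parallel pair: V_p = I × R_p = 1.039 × 2.033 = 2.111 V
Use P = V²/R for R2 with V = V_p.
P_R2 = (2.111)² / 26.7 = 0.1669 W

167 mW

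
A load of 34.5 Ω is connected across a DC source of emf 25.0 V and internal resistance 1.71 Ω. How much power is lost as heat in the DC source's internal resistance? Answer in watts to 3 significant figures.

0.815 W

r is in series with the load, so it carries the full circuit current — the loss in it is I²r.
I = ε / (r + R) = 25.0 / (1.71 + 34.5) = 0.6904 A
P_int = I² r = (0.6904)² × 1.71 = 0.8151 W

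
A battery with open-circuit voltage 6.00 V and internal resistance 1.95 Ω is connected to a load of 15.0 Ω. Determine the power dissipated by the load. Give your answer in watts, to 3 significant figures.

With r and R in series, I = ε/(r+R); the load dissipates I²R.
I = ε / (r + R) = 6.00 / (1.95 + 15.0) = 0.3540 A
P_load = I² R = (0.3540)² × 15.0 = 1.880 W

1.88 W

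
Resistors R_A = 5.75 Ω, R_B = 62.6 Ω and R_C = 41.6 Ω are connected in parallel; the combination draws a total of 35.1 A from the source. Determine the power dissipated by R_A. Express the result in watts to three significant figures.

We need the common branch voltage; get it from I_total × R_eq, then P = V²/R for the branch.
1/R_eq = 1/5.75 + 1/62.6 + 1/41.6 ⇒ R_eq = 4.675 Ω
V = I_total × R_eq = 35.10 × 4.675 = 164.1 V
P_R_A = V² / R_A = (164.1)² / 5.75 = 4682 W

4680 W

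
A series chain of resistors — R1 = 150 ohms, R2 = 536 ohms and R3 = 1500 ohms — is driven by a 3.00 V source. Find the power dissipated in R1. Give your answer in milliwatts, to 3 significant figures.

Since the resistors are in series they all carry the loop current I = V/R_total; the power in any one is I²R.
R_total = 150 + 536 + 1500 = 2186 Ω
I = V / R_total = 3.00 / 2186 = 0.001372 A
P_R1 = I² × R1 = (0.001372)² × 150 = 0.0002825 W

0.283 mW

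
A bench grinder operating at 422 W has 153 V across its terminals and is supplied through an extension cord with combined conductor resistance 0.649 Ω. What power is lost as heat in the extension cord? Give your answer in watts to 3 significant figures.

The extension cord is a series resistance carrying the load current; its dissipation is I²R_line.
I = P / V = 422 / 153 = 2.758 A through the extension cord.
P_line = I² R_line = (2.758)² × 0.649 = 4.937 W

4.94 W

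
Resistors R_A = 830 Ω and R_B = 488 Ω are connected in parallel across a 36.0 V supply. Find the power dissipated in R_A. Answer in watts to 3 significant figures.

Each parallel branch sees the full supply voltage, so P = V²/R applies directly to the target branch.
P_R_A = V² / R_A = (36.0)² / 830 Ω = 1.561 W

1.56 W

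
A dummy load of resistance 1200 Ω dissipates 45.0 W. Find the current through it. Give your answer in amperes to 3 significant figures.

0.194 A

From P = V I = I²R = V²/R, with the two given quantities we get I = √(P / R).
I = √(45.0 / 1200) = 0.1936 A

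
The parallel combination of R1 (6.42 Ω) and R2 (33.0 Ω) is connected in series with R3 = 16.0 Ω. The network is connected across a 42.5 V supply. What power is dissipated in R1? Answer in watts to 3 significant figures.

First find R_p for the parallel pair, then treat R_p + R3 as a series loop.
R_p = (6.42×33.0)/(6.42+33.0) = 5.374 Ω
R_total = R_p + 16.0 = 5.374 + 16.0 = 21.37 Ω
I = V / R_total = 42.5 / 21.37 = 1.988 A
Voltage across the parallel pair: V_p = I × R_p = 1.988 × 5.374 = 10.69 V
Use P = V²/R for R1 with V = V_p.
P_R1 = (10.69)² / 6.42 = 17.79 W

17.8 W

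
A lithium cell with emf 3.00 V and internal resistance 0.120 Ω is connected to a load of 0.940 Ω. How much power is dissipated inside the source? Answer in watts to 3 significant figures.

The source's internal resistance is just another series element carrying I; its dissipation is I²r.
I = ε / (r + R) = 3.00 / (0.120 + 0.940) = 2.830 A
P_int = I² r = (2.830)² × 0.120 = 0.9612 W

0.961 W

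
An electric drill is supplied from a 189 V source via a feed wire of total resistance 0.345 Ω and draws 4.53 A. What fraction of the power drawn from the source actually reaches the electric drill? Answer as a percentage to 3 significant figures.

The feed wire carries the full 4.53 A.
P_line = I² R_line = (4.530)² × 0.345 = 7.080 W
P_source = V I = 189 × 4.530 = 856.2 W; P_load = 849.1 W
η = P_load / P_source = 849.1 / 856.2 = 0.9917

99.2 %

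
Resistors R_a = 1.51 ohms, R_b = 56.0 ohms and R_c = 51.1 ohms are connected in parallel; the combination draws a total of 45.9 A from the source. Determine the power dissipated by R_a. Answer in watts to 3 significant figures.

2850 W

Parallel branches share V, not I — compute V via R_eq, then use V²/R for the target branch.
1/R_eq = 1/1.51 + 1/56.0 + 1/51.1 ⇒ R_eq = 1.429 Ω
V = I_total × R_eq = 45.90 × 1.429 = 65.60 V
P_R_a = V² / R_a = (65.60)² / 1.51 = 2850 W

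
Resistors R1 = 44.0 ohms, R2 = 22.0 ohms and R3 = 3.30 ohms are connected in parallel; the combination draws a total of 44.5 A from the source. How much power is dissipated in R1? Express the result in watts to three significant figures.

327 W

Only the total current is stated, so first find the parallel equivalent to get the voltage across the combination.
1/R_eq = 1/44.0 + 1/22.0 + 1/3.30 ⇒ R_eq = 2.694 Ω
V = I_total × R_eq = 44.50 × 2.694 = 119.9 V
P_R1 = V² / R1 = (119.9)² / 44.0 = 326.6 W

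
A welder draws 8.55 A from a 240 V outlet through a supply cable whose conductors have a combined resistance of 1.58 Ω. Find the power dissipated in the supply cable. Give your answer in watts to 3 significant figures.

116 W

Only the current and the line resistance are needed for the I²R loss.
The supply cable carries the full 8.55 A.
P_line = I² R_line = (8.550)² × 1.58 = 115.5 W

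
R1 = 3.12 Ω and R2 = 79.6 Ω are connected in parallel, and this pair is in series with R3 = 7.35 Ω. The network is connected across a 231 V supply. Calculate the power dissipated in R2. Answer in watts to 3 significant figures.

56.4 W

Reduce the parallel combination to a single R_p; the circuit then becomes R_p in series with the remaining resistor.
R_p = (3.12×79.6)/(3.12+79.6) = 3.002 Ω
R_total = R_p + 7.35 = 3.002 + 7.35 = 10.35 Ω
I = V / R_total = 231 / 10.35 = 22.31 A
Voltage across the parallel pair: V_p = I × R_p = 22.31 × 3.002 = 66.99 V
R2 has V_p across it, so P = V_p²/R2.
P_R2 = (66.99)² / 79.6 = 56.38 W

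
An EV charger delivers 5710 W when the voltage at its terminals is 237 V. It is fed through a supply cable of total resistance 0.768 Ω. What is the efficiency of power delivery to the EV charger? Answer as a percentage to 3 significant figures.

I = P / V = 5710 / 237 = 24.09 A through the supply cable.
P_line = I² R_line = (24.09)² × 0.768 = 445.8 W
P_source = P_load + P_line = 5710 + 445.8 = 6156 W
η = P_load / P_source = 5710 / 6156 = 0.9276

92.8 %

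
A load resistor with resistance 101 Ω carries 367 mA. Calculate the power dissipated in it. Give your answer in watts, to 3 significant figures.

13.6 W

The current through and the resistance of the element are both given; use P = I²R.
P = (0.3670 A)² × 101 Ω = 13.60 W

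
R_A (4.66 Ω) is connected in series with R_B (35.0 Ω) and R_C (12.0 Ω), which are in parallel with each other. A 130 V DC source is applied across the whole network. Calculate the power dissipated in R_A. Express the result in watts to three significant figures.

Reduce the parallel pair to R_p first; the network is then a simple series string.
R_p = (35.0×12.0)/(35.0+12.0) = 8.936 Ω
R_total = 4.66 + 8.936 = 13.60 Ω
I = V / R_total = 130 / 13.60 = 9.562 A
The full supply current passes through R_A: P = I²R.
P_R_A = (9.562)² × 4.66 = 426.0 W

426 W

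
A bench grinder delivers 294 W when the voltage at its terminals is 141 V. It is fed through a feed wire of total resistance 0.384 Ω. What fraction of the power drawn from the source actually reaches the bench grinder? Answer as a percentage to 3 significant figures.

I = P / V = 294 / 141 = 2.085 A through the feed wire.
P_line = I² R_line = (2.085)² × 0.384 = 1.670 W
P_source = P_load + P_line = 294.0 + 1.670 = 295.7 W
η = P_load / P_source = 294.0 / 295.7 = 0.9944

99.4 %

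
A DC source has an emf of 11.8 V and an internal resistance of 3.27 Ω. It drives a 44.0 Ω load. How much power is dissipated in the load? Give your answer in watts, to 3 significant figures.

The internal resistance and the load are in series, so the same I flows through both; get I from ε/(r+R), then I²R for the load.
I = ε / (r + R) = 11.8 / (3.27 + 44.0) = 0.2496 A
P_load = I² R = (0.2496)² × 44.0 = 2.742 W

2.74 W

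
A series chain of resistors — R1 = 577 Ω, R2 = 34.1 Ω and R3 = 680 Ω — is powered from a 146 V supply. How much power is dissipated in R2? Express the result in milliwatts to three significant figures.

Every series element carries the same I. Get I from the total resistance, then P = I² × R2.
R_total = 577 + 34.1 + 680 = 1291 Ω
I = V / R_total = 146 / 1291 = 0.1131 A
P_R2 = I² × R2 = (0.1131)² × 34.1 = 0.4361 W

436 mW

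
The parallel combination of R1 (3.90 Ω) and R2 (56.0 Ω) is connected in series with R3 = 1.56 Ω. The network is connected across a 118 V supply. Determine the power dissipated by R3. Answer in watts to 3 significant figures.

First find R_p for the parallel pair, then treat R_p + R3 as a series loop.
R_p = (3.90×56.0)/(3.90+56.0) = 3.646 Ω
R_total = R_p + 1.56 = 3.646 + 1.56 = 5.206 Ω
I = V / R_total = 118 / 5.206 = 22.67 A
R3 carries the full series current, so P = I²R.
P_R3 = (22.67)² × 1.56 = 801.4 W

801 W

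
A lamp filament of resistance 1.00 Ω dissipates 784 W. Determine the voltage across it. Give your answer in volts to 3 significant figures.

28.0 V

Rearranging the power relation for the two known quantities gives V = √(P R).
V = √(784 × 1.00) = 28.00 V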